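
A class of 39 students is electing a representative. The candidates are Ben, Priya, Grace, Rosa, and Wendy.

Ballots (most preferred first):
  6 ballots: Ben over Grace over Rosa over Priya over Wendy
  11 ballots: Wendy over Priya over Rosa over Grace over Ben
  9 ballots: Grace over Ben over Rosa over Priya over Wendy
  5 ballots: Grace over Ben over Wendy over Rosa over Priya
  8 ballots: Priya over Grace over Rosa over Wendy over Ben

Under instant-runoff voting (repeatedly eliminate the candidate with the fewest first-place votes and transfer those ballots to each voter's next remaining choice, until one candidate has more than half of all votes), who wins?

Grace

Round 1: Ben 6, Priya 8, Grace 14, Rosa 0, Wendy 11. Rosa eliminated.
Round 2: Ben 6, Priya 8, Grace 14, Wendy 11. Ben eliminated.
Round 3: Priya 8, Grace 20, Wendy 11. Grace has a majority (≥20).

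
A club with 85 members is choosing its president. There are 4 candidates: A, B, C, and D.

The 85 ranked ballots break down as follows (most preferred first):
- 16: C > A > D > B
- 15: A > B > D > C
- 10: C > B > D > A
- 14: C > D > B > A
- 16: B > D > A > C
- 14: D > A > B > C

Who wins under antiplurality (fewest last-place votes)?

D

Last-place votes: A 24, B 16, C 45, D 0.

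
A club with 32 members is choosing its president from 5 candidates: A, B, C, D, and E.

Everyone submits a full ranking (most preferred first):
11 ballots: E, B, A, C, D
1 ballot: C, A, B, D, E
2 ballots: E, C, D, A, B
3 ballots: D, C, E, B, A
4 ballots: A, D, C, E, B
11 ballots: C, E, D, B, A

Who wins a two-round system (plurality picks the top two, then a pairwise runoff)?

C

Round 1 first-place votes: A 4, B 0, C 12, D 3, E 13. E and C advance.
Runoff: E is ranked above C on 13 ballots, C above E on 19.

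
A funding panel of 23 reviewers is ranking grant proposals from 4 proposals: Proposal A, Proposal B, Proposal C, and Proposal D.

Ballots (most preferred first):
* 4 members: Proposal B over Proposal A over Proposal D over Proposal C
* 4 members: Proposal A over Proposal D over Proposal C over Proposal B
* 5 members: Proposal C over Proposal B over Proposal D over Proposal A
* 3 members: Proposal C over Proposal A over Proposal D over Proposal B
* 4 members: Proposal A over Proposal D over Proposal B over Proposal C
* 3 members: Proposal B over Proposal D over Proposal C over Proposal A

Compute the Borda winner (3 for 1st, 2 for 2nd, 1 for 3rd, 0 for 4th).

Proposal A: 4×2 + 4×3 + 5×0 + 3×2 + 4×3 + 3×0 = 38
Proposal B: 4×3 + 4×0 + 5×2 + 3×0 + 4×1 + 3×3 = 35
Proposal C: 4×0 + 4×1 + 5×3 + 3×3 + 4×0 + 3×1 = 31
Proposal D: 4×1 + 4×2 + 5×1 + 3×1 + 4×2 + 3×2 = 34

Proposal A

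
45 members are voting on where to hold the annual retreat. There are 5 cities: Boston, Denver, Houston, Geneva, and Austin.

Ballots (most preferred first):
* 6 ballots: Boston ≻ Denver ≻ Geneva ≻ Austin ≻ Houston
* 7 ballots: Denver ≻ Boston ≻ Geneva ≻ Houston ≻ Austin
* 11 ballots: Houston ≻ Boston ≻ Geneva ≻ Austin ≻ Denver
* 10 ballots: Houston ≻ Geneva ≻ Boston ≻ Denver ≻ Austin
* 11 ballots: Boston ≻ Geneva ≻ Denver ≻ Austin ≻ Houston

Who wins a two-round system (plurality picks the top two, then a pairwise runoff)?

Boston

Round 1 first-place votes: Boston 17, Denver 7, Houston 21, Geneva 0, Austin 0. Houston and Boston advance.
Runoff: Houston is ranked above Boston on 21 ballots, Boston above Houston on 24.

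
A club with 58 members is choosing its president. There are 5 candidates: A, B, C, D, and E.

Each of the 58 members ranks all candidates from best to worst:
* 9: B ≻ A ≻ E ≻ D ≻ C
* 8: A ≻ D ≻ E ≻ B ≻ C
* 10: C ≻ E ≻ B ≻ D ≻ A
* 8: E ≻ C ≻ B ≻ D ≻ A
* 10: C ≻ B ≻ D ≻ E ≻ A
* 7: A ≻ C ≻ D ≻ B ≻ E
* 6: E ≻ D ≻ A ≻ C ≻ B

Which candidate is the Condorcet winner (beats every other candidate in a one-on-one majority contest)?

E vs A: 34–24
E vs B: 32–26
E vs C: 31–27
E vs D: 33–25
E beats every other candidate.

E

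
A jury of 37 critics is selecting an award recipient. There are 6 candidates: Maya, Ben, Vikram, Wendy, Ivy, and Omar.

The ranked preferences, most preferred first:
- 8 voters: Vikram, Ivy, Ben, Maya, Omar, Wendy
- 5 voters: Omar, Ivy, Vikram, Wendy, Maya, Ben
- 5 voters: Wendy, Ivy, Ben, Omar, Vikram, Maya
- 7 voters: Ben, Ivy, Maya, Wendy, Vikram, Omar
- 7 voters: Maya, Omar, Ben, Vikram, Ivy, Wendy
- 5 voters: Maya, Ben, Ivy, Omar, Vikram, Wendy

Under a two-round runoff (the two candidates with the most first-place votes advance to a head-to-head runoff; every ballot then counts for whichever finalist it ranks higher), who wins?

Round 1 first-place votes: Maya 12, Ben 7, Vikram 8, Wendy 5, Ivy 0, Omar 5. Maya and Vikram advance.
Runoff: Maya is ranked above Vikram on 19 ballots, Vikram above Maya on 18.

Maya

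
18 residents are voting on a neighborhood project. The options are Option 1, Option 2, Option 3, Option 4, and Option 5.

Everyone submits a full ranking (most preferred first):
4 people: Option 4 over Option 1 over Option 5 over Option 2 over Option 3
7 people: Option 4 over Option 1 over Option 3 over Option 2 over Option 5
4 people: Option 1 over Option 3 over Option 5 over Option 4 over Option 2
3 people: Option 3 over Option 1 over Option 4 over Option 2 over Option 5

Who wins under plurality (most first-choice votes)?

Option 4

First-place votes: Option 1 4, Option 2 0, Option 3 3, Option 4 11, Option 5 0.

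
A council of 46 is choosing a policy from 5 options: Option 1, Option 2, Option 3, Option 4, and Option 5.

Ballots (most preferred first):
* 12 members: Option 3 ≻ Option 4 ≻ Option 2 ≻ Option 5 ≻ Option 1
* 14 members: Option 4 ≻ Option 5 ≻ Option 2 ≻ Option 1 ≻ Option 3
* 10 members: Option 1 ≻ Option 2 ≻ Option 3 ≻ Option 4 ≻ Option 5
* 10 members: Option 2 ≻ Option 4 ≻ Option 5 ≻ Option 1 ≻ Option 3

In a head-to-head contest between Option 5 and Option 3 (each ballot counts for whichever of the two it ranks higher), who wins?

Option 5

Option 5 is ranked above Option 3 on 24 ballots; Option 3 above Option 5 on 22.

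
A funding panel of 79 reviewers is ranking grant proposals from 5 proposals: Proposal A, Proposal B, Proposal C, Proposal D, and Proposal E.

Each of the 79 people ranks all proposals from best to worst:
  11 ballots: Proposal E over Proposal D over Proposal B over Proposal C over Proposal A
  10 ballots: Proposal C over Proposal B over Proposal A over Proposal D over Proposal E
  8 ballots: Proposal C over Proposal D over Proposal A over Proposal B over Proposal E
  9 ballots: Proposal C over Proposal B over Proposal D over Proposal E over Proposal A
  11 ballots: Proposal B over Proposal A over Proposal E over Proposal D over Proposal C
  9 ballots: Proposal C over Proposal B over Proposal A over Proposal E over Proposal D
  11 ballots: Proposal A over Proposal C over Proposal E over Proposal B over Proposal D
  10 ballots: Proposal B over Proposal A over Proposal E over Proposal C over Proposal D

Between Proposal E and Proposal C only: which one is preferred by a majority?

Proposal E is ranked above Proposal C on 32 ballots; Proposal C above Proposal E on 47.

Proposal C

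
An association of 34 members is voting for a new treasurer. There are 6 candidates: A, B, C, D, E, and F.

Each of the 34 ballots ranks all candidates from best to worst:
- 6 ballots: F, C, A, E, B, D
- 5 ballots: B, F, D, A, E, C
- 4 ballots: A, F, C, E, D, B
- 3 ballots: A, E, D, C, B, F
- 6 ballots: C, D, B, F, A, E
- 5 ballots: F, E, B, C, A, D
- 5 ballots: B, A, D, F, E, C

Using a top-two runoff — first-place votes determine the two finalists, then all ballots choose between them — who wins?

B

Round 1 first-place votes: A 7, B 10, C 6, D 0, E 0, F 11. F and B advance.
Runoff: F is ranked above B on 15 ballots, B above F on 19.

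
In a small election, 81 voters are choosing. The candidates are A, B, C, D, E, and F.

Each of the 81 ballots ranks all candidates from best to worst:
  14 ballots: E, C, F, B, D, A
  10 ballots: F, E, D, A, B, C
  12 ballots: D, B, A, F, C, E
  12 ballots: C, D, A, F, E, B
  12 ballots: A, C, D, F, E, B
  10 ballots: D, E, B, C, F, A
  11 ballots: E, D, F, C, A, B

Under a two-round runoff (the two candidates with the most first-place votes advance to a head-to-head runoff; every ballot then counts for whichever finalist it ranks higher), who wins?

Round 1 first-place votes: A 12, B 0, C 12, D 22, E 25, F 10. E and D advance.
Runoff: E is ranked above D on 35 ballots, D above E on 46.

D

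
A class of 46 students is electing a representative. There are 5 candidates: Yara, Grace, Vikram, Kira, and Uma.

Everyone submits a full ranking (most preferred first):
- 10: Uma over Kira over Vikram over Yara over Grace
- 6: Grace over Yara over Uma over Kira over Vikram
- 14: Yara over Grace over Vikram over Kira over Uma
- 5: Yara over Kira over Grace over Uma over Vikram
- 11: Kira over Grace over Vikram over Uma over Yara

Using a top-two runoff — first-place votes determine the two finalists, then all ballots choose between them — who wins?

Yara

Round 1 first-place votes: Yara 19, Grace 6, Vikram 0, Kira 11, Uma 10. Yara and Kira advance.
Runoff: Yara is ranked above Kira on 25 ballots, Kira above Yara on 21.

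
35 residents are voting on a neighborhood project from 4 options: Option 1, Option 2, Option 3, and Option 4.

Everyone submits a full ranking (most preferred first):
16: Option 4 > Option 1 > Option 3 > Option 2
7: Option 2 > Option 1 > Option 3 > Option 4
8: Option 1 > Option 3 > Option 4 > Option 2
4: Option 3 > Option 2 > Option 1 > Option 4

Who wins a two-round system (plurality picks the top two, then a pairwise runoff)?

Option 1

Round 1 first-place votes: Option 1 8, Option 2 7, Option 3 4, Option 4 16. Option 4 and Option 1 advance.
Runoff: Option 4 is ranked above Option 1 on 16 ballots, Option 1 above Option 4 on 19.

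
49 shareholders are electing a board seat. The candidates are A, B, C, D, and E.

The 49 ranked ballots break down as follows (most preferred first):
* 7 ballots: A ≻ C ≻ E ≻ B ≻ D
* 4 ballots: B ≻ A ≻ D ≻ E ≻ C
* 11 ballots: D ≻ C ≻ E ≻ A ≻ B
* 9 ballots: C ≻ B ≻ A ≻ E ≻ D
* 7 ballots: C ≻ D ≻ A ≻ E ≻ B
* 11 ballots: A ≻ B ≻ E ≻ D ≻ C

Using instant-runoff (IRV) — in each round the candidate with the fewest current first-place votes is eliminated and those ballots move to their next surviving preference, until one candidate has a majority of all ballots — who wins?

Round 1: A 18, B 4, C 16, D 11, E 0. E eliminated.
Round 2: A 18, B 4, C 16, D 11. B eliminated.
Round 3: A 22, C 16, D 11. D eliminated.
Round 4: A 22, C 27. C has a majority (≥25).

C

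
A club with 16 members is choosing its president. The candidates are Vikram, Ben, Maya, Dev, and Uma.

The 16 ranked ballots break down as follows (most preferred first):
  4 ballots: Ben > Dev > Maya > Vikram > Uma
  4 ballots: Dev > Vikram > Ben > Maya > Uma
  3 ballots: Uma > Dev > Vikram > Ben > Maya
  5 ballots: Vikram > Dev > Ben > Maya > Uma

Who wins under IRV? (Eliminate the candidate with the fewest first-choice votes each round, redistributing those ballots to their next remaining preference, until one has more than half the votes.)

Dev

Round 1: Vikram 5, Ben 4, Maya 0, Dev 4, Uma 3. Maya eliminated.
Round 2: Vikram 5, Ben 4, Dev 4, Uma 3. Uma eliminated.
Round 3: Vikram 5, Ben 4, Dev 7. Ben eliminated.
Round 4: Vikram 5, Dev 11. Dev has a majority (≥9).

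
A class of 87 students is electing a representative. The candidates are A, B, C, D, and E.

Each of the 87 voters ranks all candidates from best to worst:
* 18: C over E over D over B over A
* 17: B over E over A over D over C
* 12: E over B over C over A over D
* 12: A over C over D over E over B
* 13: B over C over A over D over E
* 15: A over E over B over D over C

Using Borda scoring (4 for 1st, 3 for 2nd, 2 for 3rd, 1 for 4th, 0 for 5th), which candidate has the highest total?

A: 18×0 + 17×2 + 12×1 + 12×4 + 13×2 + 15×4 = 180
B: 18×1 + 17×4 + 12×3 + 12×0 + 13×4 + 15×2 = 204
C: 18×4 + 17×0 + 12×2 + 12×3 + 13×3 + 15×0 = 171
D: 18×2 + 17×1 + 12×0 + 12×2 + 13×1 + 15×1 = 105
E: 18×3 + 17×3 + 12×4 + 12×1 + 13×0 + 15×3 = 210

E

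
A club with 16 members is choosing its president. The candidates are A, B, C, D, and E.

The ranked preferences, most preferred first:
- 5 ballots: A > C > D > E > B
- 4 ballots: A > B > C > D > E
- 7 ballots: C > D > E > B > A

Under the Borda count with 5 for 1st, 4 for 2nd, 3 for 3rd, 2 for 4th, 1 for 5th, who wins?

C

A: 5×5 + 4×5 + 7×1 = 52
B: 5×1 + 4×4 + 7×2 = 35
C: 5×4 + 4×3 + 7×5 = 67
D: 5×3 + 4×2 + 7×4 = 51
E: 5×2 + 4×1 + 7×3 = 35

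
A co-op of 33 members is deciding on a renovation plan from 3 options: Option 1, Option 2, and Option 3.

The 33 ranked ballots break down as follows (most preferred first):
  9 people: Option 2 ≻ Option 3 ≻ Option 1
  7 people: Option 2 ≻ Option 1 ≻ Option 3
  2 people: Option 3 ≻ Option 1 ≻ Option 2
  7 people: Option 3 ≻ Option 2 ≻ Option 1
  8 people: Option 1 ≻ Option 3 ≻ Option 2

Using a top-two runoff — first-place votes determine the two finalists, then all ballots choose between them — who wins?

Round 1 first-place votes: Option 1 8, Option 2 16, Option 3 9. Option 2 and Option 3 advance.
Runoff: Option 2 is ranked above Option 3 on 16 ballots, Option 3 above Option 2 on 17.

Option 3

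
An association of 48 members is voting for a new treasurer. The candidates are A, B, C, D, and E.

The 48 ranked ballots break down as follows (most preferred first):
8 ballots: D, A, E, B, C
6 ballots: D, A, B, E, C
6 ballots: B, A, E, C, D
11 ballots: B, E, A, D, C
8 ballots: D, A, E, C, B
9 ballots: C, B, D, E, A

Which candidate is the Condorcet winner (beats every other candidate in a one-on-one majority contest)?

B

B vs A: 26–22
B vs C: 31–17
B vs D: 26–22
B vs E: 32–16
B beats every other candidate.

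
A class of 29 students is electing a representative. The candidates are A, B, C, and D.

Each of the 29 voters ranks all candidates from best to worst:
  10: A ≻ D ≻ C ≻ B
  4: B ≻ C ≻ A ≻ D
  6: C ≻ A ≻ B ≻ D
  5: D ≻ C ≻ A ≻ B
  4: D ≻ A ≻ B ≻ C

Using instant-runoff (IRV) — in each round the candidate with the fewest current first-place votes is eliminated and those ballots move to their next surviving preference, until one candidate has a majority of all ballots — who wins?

Round 1: A 10, B 4, C 6, D 9. B eliminated.
Round 2: A 10, C 10, D 9. D eliminated.
Round 3: A 14, C 15. C has a majority (≥15).

C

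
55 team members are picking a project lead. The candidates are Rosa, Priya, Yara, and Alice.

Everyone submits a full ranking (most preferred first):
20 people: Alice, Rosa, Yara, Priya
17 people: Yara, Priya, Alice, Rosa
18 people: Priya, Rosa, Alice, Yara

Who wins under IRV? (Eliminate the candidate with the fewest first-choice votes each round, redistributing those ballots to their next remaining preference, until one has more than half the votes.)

Round 1: Rosa 0, Priya 18, Yara 17, Alice 20. Rosa eliminated.
Round 2: Priya 18, Yara 17, Alice 20. Yara eliminated.
Round 3: Priya 35, Alice 20. Priya has a majority (≥28).

Priya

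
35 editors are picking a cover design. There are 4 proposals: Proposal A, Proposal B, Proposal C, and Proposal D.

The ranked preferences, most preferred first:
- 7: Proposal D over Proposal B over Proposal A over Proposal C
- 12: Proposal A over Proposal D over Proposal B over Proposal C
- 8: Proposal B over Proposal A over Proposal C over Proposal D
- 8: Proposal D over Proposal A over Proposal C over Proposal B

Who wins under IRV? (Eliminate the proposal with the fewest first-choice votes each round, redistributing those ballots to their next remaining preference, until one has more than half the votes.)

Round 1: Proposal A 12, Proposal B 8, Proposal C 0, Proposal D 15. Proposal C eliminated.
Round 2: Proposal A 12, Proposal B 8, Proposal D 15. Proposal B eliminated.
Round 3: Proposal A 20, Proposal D 15. Proposal A has a majority (≥18).

Proposal A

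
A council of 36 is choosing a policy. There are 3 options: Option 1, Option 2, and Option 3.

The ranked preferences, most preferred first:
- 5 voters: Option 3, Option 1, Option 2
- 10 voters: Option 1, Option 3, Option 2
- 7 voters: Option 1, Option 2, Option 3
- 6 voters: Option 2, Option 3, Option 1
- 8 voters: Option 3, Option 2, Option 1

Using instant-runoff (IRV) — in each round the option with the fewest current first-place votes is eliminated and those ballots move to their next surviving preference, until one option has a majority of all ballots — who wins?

Round 1: Option 1 17, Option 2 6, Option 3 13. Option 2 eliminated.
Round 2: Option 1 17, Option 3 19. Option 3 has a majority (≥19).

Option 3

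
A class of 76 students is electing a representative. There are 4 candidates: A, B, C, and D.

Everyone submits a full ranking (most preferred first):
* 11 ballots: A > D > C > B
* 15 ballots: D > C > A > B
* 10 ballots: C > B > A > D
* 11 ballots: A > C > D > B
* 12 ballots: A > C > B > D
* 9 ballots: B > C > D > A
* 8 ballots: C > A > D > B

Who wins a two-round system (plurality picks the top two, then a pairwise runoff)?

C

Round 1 first-place votes: A 34, B 9, C 18, D 15. A and C advance.
Runoff: A is ranked above C on 34 ballots, C above A on 42.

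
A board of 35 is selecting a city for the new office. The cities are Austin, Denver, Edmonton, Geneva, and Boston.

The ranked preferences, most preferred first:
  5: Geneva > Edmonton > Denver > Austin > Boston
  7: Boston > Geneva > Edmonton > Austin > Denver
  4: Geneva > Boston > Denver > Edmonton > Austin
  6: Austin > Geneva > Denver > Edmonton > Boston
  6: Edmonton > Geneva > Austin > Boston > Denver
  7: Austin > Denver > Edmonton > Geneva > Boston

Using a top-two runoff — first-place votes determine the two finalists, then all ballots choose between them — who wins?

Round 1 first-place votes: Austin 13, Denver 0, Edmonton 6, Geneva 9, Boston 7. Austin and Geneva advance.
Runoff: Austin is ranked above Geneva on 13 ballots, Geneva above Austin on 22.

Geneva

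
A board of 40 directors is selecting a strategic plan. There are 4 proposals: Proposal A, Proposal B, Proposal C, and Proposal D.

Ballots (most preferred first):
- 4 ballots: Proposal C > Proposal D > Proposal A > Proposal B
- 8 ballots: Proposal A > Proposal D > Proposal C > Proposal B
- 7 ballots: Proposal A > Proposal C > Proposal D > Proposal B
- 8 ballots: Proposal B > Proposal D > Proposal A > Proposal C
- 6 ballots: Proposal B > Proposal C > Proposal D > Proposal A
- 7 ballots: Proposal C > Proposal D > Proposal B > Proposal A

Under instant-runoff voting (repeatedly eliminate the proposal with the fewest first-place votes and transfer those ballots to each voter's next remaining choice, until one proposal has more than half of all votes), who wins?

Proposal B

Round 1: Proposal A 15, Proposal B 14, Proposal C 11, Proposal D 0. Proposal D eliminated.
Round 2: Proposal A 15, Proposal B 14, Proposal C 11. Proposal C eliminated.
Round 3: Proposal A 19, Proposal B 21. Proposal B has a majority (≥21).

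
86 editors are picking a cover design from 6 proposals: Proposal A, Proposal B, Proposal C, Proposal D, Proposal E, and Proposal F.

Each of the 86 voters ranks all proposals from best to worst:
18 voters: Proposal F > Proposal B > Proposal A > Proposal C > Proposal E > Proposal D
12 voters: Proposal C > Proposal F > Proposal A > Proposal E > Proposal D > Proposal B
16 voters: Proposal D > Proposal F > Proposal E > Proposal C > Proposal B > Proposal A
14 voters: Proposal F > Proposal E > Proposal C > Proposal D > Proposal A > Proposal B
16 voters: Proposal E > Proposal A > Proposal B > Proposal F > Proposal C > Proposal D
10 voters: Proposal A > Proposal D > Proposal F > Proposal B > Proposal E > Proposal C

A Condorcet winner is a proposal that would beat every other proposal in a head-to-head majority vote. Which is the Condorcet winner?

Proposal F

Proposal F vs Proposal A: 60–26
Proposal F vs Proposal B: 70–16
Proposal F vs Proposal C: 74–12
Proposal F vs Proposal D: 60–26
Proposal F vs Proposal E: 70–16
Proposal F beats every other proposal.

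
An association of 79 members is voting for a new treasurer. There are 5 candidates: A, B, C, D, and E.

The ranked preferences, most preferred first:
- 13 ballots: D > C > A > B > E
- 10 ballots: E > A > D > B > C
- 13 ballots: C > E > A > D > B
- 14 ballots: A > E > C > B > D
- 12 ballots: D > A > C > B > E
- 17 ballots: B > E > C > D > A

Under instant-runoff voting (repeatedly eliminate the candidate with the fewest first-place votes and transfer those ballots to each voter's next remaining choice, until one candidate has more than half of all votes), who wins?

Round 1: A 14, B 17, C 13, D 25, E 10. E eliminated.
Round 2: A 24, B 17, C 13, D 25. C eliminated.
Round 3: A 37, B 17, D 25. B eliminated.
Round 4: A 37, D 42. D has a majority (≥40).

D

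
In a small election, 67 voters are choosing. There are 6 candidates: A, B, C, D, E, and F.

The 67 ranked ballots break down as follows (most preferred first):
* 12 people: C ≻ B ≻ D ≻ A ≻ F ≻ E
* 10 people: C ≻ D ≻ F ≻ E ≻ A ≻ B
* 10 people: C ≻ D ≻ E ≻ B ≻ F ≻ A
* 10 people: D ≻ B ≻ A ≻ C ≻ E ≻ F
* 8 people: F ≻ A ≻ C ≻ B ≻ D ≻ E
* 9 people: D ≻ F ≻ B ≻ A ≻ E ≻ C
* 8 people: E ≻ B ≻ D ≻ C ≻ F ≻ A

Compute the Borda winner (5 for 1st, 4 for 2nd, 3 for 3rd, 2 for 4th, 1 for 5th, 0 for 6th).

A: 12×2 + 10×1 + 10×0 + 10×3 + 8×4 + 9×2 + 8×0 = 114
B: 12×4 + 10×0 + 10×2 + 10×4 + 8×2 + 9×3 + 8×4 = 183
C: 12×5 + 10×5 + 10×5 + 10×2 + 8×3 + 9×0 + 8×2 = 220
D: 12×3 + 10×4 + 10×4 + 10×5 + 8×1 + 9×5 + 8×3 = 243
E: 12×0 + 10×2 + 10×3 + 10×1 + 8×0 + 9×1 + 8×5 = 109
F: 12×1 + 10×3 + 10×1 + 10×0 + 8×5 + 9×4 + 8×1 = 136

D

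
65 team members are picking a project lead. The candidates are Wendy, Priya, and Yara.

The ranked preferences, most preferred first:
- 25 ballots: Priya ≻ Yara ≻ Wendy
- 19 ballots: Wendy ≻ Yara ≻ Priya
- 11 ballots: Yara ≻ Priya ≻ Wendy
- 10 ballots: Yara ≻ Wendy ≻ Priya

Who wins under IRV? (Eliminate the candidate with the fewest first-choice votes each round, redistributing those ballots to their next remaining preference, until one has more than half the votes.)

Round 1: Wendy 19, Priya 25, Yara 21. Wendy eliminated.
Round 2: Priya 25, Yara 40. Yara has a majority (≥33).

Yara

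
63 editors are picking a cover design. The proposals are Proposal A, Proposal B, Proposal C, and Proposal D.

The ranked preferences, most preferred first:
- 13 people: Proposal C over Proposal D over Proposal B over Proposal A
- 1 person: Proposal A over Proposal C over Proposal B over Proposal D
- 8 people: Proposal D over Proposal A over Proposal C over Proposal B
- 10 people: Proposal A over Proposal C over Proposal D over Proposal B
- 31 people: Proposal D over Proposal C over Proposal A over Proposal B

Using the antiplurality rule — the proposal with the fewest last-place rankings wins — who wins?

Last-place votes: Proposal A 13, Proposal B 49, Proposal C 0, Proposal D 1.

Proposal C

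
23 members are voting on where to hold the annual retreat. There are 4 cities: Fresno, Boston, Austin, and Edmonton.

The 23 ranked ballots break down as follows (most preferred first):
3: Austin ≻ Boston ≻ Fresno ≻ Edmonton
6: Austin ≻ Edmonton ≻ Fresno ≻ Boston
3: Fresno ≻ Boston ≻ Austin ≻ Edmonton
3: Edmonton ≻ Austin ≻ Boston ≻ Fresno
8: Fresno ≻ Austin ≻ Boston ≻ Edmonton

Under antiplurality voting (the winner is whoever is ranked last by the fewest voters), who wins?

Last-place votes: Fresno 3, Boston 6, Austin 0, Edmonton 14.

Austin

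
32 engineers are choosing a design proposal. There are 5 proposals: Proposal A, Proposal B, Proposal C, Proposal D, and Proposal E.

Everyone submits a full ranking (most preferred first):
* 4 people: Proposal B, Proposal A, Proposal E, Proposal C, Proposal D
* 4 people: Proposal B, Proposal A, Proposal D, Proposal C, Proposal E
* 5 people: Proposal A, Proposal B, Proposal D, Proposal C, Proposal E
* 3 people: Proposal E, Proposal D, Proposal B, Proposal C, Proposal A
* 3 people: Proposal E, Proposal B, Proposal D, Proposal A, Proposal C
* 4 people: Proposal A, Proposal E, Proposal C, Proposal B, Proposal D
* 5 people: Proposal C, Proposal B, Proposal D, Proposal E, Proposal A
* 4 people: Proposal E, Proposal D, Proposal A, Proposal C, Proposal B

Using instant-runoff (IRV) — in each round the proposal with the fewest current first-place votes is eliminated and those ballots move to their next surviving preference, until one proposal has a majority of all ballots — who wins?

Proposal B

Round 1: Proposal A 9, Proposal B 8, Proposal C 5, Proposal D 0, Proposal E 10. Proposal D eliminated.
Round 2: Proposal A 9, Proposal B 8, Proposal C 5, Proposal E 10. Proposal C eliminated.
Round 3: Proposal A 9, Proposal B 13, Proposal E 10. Proposal A eliminated.
Round 4: Proposal B 18, Proposal E 14. Proposal B has a majority (≥17).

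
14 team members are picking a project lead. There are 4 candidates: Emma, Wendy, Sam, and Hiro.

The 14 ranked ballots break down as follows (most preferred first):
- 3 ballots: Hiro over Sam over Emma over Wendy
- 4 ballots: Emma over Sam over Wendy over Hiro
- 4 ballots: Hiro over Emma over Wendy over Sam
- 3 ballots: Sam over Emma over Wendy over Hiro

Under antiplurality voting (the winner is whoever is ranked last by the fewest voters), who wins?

Emma

Last-place votes: Emma 0, Wendy 3, Sam 4, Hiro 7.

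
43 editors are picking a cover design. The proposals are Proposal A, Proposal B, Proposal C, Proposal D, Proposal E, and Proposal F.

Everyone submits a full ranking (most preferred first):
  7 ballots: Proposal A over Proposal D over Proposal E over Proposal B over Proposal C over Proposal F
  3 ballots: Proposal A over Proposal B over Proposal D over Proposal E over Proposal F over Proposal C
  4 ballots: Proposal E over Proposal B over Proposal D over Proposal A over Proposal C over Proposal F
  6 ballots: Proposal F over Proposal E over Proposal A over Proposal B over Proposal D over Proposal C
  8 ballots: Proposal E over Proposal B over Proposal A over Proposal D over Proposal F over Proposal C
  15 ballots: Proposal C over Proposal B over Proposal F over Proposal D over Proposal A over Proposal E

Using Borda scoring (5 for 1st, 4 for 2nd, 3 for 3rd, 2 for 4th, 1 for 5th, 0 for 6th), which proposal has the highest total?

Proposal A: 7×5 + 3×5 + 4×2 + 6×3 + 8×3 + 15×1 = 115
Proposal B: 7×2 + 3×4 + 4×4 + 6×2 + 8×4 + 15×4 = 146
Proposal C: 7×1 + 3×0 + 4×1 + 6×0 + 8×0 + 15×5 = 86
Proposal D: 7×4 + 3×3 + 4×3 + 6×1 + 8×2 + 15×2 = 101
Proposal E: 7×3 + 3×2 + 4×5 + 6×4 + 8×5 + 15×0 = 111
Proposal F: 7×0 + 3×1 + 4×0 + 6×5 + 8×1 + 15×3 = 86

Proposal B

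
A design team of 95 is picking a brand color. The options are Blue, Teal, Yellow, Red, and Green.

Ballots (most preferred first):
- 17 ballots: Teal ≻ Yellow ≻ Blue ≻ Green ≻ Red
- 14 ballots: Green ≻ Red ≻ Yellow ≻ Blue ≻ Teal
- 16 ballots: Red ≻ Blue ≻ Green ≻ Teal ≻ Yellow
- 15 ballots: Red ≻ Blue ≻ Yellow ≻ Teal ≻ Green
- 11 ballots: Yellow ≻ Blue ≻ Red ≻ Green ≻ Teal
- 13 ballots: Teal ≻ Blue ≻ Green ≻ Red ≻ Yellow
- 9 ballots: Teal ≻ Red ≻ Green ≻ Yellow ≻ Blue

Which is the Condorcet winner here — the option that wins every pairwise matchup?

Red

Red vs Blue: 54–41
Red vs Teal: 56–39
Red vs Yellow: 67–28
Red vs Green: 51–44
Red beats every other option.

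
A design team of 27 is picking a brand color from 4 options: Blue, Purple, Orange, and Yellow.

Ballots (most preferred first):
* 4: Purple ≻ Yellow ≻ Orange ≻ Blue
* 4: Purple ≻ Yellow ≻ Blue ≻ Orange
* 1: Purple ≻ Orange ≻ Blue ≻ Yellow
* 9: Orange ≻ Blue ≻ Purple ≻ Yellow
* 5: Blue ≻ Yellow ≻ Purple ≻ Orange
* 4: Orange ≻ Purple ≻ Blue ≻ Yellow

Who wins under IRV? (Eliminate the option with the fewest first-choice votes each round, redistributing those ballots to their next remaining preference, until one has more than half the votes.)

Purple

Round 1: Blue 5, Purple 9, Orange 13, Yellow 0. Yellow eliminated.
Round 2: Blue 5, Purple 9, Orange 13. Blue eliminated.
Round 3: Purple 14, Orange 13. Purple has a majority (≥14).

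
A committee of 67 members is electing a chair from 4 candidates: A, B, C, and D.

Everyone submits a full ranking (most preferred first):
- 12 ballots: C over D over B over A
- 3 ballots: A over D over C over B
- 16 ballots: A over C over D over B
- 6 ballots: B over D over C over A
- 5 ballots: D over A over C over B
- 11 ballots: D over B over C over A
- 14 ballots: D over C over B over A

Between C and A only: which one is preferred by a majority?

C is ranked above A on 43 ballots; A above C on 24.

C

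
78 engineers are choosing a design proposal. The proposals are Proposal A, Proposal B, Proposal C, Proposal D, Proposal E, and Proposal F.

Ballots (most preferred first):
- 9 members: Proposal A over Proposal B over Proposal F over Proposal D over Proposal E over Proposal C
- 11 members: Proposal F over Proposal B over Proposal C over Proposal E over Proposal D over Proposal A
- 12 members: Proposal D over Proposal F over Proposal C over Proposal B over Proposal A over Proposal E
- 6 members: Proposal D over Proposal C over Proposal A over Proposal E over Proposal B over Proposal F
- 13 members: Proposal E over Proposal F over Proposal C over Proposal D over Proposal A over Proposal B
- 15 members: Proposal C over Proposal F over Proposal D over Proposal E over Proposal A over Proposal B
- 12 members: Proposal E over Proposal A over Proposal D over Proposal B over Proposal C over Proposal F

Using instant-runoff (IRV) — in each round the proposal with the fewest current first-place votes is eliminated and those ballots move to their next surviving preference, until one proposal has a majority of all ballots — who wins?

Proposal F

Round 1: Proposal A 9, Proposal B 0, Proposal C 15, Proposal D 18, Proposal E 25, Proposal F 11. Proposal B eliminated.
Round 2: Proposal A 9, Proposal C 15, Proposal D 18, Proposal E 25, Proposal F 11. Proposal A eliminated.
Round 3: Proposal C 15, Proposal D 18, Proposal E 25, Proposal F 20. Proposal C eliminated.
Round 4: Proposal D 18, Proposal E 25, Proposal F 35. Proposal D eliminated.
Round 5: Proposal E 31, Proposal F 47. Proposal F has a majority (≥40).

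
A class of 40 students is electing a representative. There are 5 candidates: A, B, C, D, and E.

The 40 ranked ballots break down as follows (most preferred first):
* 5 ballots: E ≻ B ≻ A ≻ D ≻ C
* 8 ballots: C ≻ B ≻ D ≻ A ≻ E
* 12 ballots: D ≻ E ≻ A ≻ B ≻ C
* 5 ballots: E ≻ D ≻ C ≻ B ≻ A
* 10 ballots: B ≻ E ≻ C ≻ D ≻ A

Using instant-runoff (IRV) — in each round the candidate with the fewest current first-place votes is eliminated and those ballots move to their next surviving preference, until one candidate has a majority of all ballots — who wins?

Round 1: A 0, B 10, C 8, D 12, E 10. A eliminated.
Round 2: B 10, C 8, D 12, E 10. C eliminated.
Round 3: B 18, D 12, E 10. E eliminated.
Round 4: B 23, D 17. B has a majority (≥21).

B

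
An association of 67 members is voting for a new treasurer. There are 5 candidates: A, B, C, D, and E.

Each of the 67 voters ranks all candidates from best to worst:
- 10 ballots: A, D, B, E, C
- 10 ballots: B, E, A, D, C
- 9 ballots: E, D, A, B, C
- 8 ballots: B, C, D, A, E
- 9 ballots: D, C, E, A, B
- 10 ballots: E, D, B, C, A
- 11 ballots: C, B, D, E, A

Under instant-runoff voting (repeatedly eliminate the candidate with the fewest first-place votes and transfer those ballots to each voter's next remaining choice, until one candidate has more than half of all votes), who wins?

B

Round 1: A 10, B 18, C 11, D 9, E 19. D eliminated.
Round 2: A 10, B 18, C 20, E 19. A eliminated.
Round 3: B 28, C 20, E 19. E eliminated.
Round 4: B 47, C 20. B has a majority (≥34).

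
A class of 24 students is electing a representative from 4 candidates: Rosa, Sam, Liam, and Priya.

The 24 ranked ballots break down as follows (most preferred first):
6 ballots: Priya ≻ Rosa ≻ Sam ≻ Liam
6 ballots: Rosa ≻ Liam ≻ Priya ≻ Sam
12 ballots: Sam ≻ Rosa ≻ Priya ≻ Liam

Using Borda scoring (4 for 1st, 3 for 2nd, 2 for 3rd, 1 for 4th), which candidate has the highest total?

Rosa

Rosa: 6×3 + 6×4 + 12×3 = 78
Sam: 6×2 + 6×1 + 12×4 = 66
Liam: 6×1 + 6×3 + 12×1 = 36
Priya: 6×4 + 6×2 + 12×2 = 60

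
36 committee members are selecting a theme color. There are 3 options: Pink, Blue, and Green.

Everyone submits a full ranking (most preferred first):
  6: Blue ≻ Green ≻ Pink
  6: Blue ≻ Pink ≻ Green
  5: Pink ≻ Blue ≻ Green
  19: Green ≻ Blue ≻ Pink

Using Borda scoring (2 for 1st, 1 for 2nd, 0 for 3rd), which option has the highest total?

Blue

Pink: 6×0 + 6×1 + 5×2 + 19×0 = 16
Blue: 6×2 + 6×2 + 5×1 + 19×1 = 48
Green: 6×1 + 6×0 + 5×0 + 19×2 = 44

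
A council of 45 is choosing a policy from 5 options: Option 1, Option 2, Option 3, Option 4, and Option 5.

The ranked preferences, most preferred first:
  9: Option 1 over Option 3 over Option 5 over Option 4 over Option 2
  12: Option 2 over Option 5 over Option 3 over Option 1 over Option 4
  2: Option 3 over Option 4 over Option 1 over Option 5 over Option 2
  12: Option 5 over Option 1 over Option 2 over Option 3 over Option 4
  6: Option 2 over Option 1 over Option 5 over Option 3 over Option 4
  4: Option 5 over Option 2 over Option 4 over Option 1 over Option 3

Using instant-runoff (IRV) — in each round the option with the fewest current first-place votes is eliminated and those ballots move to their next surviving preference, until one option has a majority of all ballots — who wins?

Round 1: Option 1 9, Option 2 18, Option 3 2, Option 4 0, Option 5 16. Option 4 eliminated.
Round 2: Option 1 9, Option 2 18, Option 3 2, Option 5 16. Option 3 eliminated.
Round 3: Option 1 11, Option 2 18, Option 5 16. Option 1 eliminated.
Round 4: Option 2 18, Option 5 27. Option 5 has a majority (≥23).

Option 5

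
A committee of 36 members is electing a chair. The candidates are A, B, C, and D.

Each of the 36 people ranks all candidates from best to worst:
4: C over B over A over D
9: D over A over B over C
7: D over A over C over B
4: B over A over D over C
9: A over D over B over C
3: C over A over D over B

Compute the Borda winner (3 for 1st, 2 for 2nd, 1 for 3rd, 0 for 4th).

A: 4×1 + 9×2 + 7×2 + 4×2 + 9×3 + 3×2 = 77
B: 4×2 + 9×1 + 7×0 + 4×3 + 9×1 + 3×0 = 38
C: 4×3 + 9×0 + 7×1 + 4×0 + 9×0 + 3×3 = 28
D: 4×0 + 9×3 + 7×3 + 4×1 + 9×2 + 3×1 = 73

A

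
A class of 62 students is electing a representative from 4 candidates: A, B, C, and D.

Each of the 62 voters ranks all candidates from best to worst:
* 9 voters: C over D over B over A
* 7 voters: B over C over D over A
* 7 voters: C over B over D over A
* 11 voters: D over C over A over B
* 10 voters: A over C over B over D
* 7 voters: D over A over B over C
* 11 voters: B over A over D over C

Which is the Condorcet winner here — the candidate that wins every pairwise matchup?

C vs A: 34–28
C vs B: 37–25
C vs D: 33–29
C beats every other candidate.

C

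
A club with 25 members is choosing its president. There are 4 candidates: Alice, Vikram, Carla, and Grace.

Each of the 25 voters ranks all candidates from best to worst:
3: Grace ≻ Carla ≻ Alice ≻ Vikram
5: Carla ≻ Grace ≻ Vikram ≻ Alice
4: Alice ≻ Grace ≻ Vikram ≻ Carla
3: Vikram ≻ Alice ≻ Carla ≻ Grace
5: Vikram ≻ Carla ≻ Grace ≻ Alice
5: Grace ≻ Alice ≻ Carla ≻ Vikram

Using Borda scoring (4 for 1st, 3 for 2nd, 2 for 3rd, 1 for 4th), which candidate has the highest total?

Grace

Alice: 3×2 + 5×1 + 4×4 + 3×3 + 5×1 + 5×3 = 56
Vikram: 3×1 + 5×2 + 4×2 + 3×4 + 5×4 + 5×1 = 58
Carla: 3×3 + 5×4 + 4×1 + 3×2 + 5×3 + 5×2 = 64
Grace: 3×4 + 5×3 + 4×3 + 3×1 + 5×2 + 5×4 = 72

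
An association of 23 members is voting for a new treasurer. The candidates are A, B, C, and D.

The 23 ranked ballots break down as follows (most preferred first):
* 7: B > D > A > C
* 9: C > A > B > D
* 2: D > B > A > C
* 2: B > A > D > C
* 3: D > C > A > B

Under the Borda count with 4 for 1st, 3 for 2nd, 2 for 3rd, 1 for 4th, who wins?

B

A: 7×2 + 9×3 + 2×2 + 2×3 + 3×2 = 57
B: 7×4 + 9×2 + 2×3 + 2×4 + 3×1 = 63
C: 7×1 + 9×4 + 2×1 + 2×1 + 3×3 = 56
D: 7×3 + 9×1 + 2×4 + 2×2 + 3×4 = 54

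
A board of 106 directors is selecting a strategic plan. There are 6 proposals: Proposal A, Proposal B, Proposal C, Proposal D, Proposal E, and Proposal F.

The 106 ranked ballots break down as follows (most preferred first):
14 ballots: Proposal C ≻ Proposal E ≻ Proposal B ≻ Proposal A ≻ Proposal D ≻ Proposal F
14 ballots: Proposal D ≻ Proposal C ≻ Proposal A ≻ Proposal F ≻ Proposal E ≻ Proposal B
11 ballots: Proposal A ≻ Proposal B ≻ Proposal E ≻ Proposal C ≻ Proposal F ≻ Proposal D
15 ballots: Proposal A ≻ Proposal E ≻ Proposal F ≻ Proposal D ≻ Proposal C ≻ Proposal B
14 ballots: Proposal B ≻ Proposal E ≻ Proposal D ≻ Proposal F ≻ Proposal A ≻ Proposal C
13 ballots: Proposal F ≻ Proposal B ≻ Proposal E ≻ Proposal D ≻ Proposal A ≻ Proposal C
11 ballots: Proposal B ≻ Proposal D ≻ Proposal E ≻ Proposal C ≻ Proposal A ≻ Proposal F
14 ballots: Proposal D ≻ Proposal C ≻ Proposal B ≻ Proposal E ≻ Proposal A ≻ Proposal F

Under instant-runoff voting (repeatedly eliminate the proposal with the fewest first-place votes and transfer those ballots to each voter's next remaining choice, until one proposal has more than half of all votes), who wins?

Round 1: Proposal A 26, Proposal B 25, Proposal C 14, Proposal D 28, Proposal E 0, Proposal F 13. Proposal E eliminated.
Round 2: Proposal A 26, Proposal B 25, Proposal C 14, Proposal D 28, Proposal F 13. Proposal F eliminated.
Round 3: Proposal A 26, Proposal B 38, Proposal C 14, Proposal D 28. Proposal C eliminated.
Round 4: Proposal A 26, Proposal B 52, Proposal D 28. Proposal A eliminated.
Round 5: Proposal B 63, Proposal D 43. Proposal B has a majority (≥54).

Proposal B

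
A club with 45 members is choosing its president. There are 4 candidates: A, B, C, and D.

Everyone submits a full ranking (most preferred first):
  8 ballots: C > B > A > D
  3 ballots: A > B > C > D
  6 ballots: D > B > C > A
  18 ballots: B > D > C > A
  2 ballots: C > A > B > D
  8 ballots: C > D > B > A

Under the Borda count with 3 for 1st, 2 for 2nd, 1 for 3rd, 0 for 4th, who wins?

B

A: 8×1 + 3×3 + 6×0 + 18×0 + 2×2 + 8×0 = 21
B: 8×2 + 3×2 + 6×2 + 18×3 + 2×1 + 8×1 = 98
C: 8×3 + 3×1 + 6×1 + 18×1 + 2×3 + 8×3 = 81
D: 8×0 + 3×0 + 6×3 + 18×2 + 2×0 + 8×2 = 70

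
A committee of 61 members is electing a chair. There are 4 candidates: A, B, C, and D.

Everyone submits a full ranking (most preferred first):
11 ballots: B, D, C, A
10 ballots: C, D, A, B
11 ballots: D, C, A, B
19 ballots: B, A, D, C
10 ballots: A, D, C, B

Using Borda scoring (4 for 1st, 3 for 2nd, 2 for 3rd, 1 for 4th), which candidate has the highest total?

D

A: 11×1 + 10×2 + 11×2 + 19×3 + 10×4 = 150
B: 11×4 + 10×1 + 11×1 + 19×4 + 10×1 = 151
C: 11×2 + 10×4 + 11×3 + 19×1 + 10×2 = 134
D: 11×3 + 10×3 + 11×4 + 19×2 + 10×3 = 175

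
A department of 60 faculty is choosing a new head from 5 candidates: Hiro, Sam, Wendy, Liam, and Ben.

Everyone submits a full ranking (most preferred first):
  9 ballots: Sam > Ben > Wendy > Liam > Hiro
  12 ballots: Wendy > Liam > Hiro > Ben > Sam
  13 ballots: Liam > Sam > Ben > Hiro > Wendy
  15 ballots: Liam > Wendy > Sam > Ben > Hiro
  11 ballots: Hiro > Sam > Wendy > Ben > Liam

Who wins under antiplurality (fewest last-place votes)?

Ben

Last-place votes: Hiro 24, Sam 12, Wendy 13, Liam 11, Ben 0.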